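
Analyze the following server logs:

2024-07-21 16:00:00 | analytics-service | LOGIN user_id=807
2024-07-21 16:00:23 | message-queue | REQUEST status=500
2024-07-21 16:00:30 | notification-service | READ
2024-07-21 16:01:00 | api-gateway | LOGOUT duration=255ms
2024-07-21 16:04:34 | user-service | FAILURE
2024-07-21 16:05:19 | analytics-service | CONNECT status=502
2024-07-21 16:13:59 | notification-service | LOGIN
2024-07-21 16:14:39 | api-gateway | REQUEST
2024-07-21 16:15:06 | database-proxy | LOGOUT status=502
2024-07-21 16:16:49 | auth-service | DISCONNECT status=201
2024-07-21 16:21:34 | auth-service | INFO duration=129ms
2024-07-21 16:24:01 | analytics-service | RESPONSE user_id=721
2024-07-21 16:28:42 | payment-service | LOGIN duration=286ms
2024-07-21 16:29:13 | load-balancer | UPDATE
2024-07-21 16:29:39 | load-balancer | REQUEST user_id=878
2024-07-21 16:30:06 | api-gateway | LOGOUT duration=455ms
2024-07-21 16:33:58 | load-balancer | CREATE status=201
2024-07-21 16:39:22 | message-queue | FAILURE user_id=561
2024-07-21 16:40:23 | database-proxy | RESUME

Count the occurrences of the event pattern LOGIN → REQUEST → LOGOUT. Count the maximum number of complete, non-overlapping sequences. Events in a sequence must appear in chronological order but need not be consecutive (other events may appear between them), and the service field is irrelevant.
3

To count sequences:

1. Look for pattern: LOGIN → REQUEST → LOGOUT
2. Greedily scan the log in chronological order, matching each sequence element in turn (ignoring service)
3. Each time the full pattern completes, increment the count and restart matching from the next event
4. Complete non-overlapping sequences found: 3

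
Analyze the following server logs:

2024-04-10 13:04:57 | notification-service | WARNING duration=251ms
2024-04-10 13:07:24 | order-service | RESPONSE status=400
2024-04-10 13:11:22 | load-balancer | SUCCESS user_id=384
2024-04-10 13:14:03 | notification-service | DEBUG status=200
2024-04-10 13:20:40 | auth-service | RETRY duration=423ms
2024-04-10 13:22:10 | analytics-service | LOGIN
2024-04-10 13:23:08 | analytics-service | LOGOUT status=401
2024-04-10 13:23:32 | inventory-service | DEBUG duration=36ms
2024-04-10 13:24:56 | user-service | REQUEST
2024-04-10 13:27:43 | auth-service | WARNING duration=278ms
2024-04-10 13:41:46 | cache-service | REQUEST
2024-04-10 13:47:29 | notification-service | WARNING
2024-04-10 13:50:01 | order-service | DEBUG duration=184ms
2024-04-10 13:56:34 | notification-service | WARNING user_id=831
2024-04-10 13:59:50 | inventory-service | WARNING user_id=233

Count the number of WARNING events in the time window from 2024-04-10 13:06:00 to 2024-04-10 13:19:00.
0

To count events in the time window:

1. Window boundaries: 2024-04-10 13:06:00 to 2024-04-10 13:19:00
2. Filter for WARNING events within this window
3. Count matching events: 0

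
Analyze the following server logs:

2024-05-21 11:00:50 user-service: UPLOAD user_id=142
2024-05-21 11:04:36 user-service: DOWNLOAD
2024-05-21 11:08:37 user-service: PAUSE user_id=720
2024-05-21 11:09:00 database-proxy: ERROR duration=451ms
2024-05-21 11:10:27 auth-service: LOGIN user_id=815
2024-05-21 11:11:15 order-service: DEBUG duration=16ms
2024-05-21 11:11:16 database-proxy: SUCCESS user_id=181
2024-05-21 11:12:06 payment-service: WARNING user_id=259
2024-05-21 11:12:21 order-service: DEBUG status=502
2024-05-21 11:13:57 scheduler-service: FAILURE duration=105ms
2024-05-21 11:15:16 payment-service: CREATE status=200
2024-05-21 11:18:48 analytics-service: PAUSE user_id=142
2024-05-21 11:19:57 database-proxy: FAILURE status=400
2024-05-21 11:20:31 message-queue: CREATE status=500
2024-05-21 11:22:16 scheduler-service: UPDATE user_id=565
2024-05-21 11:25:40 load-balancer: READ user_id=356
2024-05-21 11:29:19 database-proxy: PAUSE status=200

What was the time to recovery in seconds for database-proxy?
136

To calculate recovery time:

1. Find ERROR event for database-proxy: 2024-05-21 11:09:00
2. Find next SUCCESS event for database-proxy: 2024-05-21 11:11:16
3. Recovery time: 2024-05-21 11:11:16 - 2024-05-21 11:09:00 = 136 seconds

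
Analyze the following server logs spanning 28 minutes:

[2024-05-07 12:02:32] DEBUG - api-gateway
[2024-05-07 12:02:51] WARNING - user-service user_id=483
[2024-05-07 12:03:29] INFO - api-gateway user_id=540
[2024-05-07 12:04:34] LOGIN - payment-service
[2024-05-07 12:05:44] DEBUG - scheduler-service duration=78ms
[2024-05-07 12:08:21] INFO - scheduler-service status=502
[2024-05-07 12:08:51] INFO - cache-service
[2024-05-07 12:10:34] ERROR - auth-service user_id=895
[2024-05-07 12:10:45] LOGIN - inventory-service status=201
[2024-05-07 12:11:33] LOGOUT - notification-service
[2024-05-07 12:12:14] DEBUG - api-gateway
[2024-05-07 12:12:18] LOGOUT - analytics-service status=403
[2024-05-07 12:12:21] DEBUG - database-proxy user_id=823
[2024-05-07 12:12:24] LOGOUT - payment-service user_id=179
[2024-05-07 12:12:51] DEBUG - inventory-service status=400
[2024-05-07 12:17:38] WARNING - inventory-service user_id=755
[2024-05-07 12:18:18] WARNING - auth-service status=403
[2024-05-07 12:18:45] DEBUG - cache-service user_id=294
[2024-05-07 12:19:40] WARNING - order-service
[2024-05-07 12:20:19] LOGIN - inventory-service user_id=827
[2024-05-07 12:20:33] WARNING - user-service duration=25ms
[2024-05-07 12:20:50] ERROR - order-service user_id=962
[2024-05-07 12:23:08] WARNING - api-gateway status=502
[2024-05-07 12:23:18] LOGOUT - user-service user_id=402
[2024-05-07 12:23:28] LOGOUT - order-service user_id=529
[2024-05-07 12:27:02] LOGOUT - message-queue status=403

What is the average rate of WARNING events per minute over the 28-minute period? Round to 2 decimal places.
0.21

To calculate the rate:

1. Count total WARNING events: 6
2. Total time period: 28 minutes
3. Rate = 6 / 28 = 0.21 events per minute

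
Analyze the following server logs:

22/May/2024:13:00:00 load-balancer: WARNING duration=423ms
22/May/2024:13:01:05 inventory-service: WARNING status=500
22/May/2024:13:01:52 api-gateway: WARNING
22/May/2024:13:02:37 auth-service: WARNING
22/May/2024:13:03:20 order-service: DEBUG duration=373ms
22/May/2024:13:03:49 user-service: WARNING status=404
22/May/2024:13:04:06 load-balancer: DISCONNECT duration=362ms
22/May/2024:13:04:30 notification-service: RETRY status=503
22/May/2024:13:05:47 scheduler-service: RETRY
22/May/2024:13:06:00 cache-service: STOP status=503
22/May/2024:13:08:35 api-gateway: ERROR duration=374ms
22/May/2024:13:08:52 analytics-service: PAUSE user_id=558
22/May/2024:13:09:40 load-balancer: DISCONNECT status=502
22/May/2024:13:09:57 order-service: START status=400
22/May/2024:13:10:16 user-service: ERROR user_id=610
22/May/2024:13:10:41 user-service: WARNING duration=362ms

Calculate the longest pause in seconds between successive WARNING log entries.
412

To find the longest gap:

1. Extract all WARNING events in chronological order
2. Calculate time differences between consecutive events
3. Find the maximum difference
4. Longest gap: 412 seconds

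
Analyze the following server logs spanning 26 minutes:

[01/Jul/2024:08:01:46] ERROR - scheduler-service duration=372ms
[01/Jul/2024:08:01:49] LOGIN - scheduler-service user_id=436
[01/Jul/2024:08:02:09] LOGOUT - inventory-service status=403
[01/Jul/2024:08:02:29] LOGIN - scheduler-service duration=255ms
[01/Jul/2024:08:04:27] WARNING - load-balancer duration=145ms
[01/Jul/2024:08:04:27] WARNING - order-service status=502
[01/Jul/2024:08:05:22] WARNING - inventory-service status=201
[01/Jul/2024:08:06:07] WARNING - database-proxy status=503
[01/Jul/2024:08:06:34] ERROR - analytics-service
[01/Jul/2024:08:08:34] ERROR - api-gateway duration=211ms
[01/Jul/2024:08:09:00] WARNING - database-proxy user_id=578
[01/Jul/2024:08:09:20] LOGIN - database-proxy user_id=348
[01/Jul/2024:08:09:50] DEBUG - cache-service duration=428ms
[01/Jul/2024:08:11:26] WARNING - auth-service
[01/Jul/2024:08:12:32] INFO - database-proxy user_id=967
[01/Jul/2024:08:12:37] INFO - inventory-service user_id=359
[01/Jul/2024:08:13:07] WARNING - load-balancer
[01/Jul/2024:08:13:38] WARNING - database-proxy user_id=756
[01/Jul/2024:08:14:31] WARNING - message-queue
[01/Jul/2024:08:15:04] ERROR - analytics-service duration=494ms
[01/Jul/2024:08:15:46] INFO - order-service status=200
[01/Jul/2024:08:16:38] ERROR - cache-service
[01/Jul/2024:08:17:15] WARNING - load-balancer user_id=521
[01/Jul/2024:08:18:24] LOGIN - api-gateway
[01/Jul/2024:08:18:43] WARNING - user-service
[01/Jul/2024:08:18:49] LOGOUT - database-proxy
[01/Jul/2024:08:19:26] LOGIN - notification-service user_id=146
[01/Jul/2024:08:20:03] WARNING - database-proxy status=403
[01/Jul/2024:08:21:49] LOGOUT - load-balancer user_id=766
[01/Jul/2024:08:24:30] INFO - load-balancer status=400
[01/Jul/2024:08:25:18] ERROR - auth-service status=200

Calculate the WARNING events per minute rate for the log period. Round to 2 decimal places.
0.46

To calculate the rate:

1. Count total WARNING events: 12
2. Total time period: 26 minutes
3. Rate = 12 / 26 = 0.46 events per minute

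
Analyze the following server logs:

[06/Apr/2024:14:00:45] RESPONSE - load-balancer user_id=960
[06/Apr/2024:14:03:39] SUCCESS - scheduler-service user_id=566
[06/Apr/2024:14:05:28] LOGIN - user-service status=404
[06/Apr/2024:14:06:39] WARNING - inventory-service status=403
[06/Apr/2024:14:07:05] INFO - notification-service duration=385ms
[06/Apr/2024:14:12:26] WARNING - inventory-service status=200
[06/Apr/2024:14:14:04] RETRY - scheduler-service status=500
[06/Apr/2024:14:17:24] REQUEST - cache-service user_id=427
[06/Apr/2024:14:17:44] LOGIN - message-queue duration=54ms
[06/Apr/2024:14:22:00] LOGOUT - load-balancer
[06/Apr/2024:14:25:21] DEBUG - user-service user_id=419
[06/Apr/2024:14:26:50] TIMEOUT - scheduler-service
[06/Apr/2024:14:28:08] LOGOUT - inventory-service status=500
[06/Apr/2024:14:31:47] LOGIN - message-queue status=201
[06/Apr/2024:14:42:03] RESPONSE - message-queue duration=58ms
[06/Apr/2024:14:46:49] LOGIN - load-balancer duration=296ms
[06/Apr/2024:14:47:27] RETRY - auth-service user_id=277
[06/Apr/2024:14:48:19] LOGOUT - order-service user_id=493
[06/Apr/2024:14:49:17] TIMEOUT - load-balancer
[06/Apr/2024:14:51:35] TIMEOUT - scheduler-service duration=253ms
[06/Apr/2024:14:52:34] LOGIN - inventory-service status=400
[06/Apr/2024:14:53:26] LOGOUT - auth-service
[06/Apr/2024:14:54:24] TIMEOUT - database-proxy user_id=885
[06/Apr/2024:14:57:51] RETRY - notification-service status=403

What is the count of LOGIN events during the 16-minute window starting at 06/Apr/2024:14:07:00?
1

To count events in the time window:

1. Window boundaries: 06/Apr/2024:14:07:00 to 06/Apr/2024:14:23:00
2. Filter for LOGIN events within this window
3. Count matching events: 1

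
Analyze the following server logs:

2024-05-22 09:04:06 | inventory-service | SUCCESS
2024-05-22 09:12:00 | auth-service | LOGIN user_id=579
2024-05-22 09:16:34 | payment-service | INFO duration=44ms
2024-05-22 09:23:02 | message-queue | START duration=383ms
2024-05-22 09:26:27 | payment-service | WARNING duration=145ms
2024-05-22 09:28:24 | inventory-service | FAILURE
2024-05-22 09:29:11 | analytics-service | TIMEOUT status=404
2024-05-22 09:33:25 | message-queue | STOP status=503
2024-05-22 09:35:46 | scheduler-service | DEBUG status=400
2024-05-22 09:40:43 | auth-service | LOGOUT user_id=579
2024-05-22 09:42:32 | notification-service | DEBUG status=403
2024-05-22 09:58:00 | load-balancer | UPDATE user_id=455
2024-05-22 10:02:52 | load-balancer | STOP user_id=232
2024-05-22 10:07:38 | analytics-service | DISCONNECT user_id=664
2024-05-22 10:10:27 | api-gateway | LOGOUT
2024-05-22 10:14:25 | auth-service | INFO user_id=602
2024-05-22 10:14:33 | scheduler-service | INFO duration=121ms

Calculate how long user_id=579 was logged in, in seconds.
1723

To calculate session duration:

1. Find LOGIN event for user_id=579: 2024-05-22 09:12:00
2. Find LOGOUT event for user_id=579: 2024-05-22 09:40:43
3. Session duration: 2024-05-22 09:40:43 - 2024-05-22 09:12:00 = 1723 seconds (28 minutes)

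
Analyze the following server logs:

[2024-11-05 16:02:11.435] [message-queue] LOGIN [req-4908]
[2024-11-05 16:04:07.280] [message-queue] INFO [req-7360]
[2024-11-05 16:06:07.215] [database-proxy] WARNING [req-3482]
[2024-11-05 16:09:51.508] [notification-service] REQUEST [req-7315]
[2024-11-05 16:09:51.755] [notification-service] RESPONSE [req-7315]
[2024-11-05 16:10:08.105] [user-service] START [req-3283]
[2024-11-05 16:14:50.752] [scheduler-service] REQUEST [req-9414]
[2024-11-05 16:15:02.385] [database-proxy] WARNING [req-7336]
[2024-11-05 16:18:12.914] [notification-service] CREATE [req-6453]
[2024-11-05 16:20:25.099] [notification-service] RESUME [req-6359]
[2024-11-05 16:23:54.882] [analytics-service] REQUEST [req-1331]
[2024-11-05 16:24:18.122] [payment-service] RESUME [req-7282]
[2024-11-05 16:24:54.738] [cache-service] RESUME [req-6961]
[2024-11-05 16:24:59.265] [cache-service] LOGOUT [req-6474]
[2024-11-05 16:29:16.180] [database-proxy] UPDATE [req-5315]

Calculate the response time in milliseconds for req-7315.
247

To calculate latency:

1. Find REQUEST with id req-7315: 2024-11-05 16:09:51.508
2. Find RESPONSE with id req-7315: 2024-11-05 16:09:51.755
3. Latency: 2024-11-05 16:09:51.755 - 2024-11-05 16:09:51.508 = 247ms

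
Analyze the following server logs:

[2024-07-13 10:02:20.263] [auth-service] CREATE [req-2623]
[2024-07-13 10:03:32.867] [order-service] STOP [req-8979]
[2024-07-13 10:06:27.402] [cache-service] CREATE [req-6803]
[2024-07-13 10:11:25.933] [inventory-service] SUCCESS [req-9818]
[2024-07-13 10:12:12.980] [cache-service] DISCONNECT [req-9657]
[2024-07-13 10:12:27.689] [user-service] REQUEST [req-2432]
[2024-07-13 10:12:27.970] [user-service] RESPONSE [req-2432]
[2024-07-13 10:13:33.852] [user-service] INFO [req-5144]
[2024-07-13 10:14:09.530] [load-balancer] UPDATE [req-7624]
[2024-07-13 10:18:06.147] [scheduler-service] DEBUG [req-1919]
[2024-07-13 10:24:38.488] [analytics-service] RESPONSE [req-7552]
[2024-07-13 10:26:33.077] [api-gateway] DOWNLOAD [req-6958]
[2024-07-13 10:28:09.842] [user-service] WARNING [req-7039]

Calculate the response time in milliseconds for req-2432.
281

To calculate latency:

1. Find REQUEST with id req-2432: 2024-07-13 10:12:27.689
2. Find RESPONSE with id req-2432: 2024-07-13 10:12:27.970
3. Latency: 2024-07-13 10:12:27.970 - 2024-07-13 10:12:27.689 = 281ms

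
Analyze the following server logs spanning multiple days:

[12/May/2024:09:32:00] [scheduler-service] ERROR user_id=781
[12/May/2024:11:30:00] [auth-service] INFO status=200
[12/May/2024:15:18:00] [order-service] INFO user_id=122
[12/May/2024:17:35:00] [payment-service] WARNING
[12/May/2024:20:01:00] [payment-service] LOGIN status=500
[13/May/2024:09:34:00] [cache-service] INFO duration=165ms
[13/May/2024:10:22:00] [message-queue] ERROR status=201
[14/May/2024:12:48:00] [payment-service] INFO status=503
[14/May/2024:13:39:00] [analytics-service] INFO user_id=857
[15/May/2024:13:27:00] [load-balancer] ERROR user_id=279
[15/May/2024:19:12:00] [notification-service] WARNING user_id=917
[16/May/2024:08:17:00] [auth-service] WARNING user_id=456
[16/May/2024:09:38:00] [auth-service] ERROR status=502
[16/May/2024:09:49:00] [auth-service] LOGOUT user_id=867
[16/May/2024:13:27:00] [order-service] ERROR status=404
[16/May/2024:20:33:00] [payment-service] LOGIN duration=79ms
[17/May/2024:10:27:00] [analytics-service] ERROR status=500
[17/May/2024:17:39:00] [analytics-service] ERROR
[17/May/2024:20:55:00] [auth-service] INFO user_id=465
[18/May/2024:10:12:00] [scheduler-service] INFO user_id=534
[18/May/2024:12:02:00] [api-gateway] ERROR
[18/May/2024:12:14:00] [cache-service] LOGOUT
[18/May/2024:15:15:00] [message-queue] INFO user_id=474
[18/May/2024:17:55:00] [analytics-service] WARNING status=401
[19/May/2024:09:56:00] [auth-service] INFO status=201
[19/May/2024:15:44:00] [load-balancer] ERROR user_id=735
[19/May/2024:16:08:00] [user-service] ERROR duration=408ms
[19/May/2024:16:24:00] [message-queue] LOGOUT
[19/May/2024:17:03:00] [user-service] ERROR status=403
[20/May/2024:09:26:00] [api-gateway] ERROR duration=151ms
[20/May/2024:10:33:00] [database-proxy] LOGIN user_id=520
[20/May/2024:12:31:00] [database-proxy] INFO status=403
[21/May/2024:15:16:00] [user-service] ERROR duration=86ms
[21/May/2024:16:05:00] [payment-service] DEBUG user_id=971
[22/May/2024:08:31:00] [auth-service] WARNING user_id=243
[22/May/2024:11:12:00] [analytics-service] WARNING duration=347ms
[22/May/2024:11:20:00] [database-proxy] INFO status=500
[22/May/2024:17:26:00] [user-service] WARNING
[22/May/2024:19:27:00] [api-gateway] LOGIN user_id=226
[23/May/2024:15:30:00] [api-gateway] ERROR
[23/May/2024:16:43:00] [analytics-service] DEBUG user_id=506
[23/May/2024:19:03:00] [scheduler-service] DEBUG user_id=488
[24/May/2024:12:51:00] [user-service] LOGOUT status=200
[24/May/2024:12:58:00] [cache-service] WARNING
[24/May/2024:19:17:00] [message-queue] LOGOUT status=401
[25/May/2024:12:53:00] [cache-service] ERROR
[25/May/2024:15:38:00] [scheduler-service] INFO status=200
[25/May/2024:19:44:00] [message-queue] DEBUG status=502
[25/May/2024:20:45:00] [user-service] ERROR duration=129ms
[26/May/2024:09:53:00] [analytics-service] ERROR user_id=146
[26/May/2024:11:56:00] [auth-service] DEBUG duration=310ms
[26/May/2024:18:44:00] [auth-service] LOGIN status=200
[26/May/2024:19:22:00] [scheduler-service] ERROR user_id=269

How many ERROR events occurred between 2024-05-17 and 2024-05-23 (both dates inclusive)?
9

To filter by date range:

1. Date range: 2024-05-17 through 2024-05-23, both dates inclusive
2. Filter for ERROR events whose date falls in this range
3. Count matching events: 9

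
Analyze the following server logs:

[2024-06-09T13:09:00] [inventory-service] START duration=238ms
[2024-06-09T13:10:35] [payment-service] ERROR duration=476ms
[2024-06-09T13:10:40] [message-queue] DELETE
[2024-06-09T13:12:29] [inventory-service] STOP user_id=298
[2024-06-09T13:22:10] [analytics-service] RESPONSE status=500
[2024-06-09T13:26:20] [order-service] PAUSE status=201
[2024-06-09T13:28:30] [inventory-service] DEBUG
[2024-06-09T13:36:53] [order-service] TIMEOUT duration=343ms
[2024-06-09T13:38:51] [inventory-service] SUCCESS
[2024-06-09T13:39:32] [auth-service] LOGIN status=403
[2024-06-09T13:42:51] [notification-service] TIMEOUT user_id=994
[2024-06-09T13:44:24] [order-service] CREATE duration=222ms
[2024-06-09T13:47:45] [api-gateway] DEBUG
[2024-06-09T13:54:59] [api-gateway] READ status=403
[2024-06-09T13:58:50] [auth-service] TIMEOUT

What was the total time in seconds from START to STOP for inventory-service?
209

To calculate state duration:

1. Find START event for inventory-service: 2024-06-09T13:09:00
2. Find STOP event for inventory-service: 2024-06-09T13:12:29
3. Calculate duration: 2024-06-09T13:12:29 - 2024-06-09T13:09:00 = 209 seconds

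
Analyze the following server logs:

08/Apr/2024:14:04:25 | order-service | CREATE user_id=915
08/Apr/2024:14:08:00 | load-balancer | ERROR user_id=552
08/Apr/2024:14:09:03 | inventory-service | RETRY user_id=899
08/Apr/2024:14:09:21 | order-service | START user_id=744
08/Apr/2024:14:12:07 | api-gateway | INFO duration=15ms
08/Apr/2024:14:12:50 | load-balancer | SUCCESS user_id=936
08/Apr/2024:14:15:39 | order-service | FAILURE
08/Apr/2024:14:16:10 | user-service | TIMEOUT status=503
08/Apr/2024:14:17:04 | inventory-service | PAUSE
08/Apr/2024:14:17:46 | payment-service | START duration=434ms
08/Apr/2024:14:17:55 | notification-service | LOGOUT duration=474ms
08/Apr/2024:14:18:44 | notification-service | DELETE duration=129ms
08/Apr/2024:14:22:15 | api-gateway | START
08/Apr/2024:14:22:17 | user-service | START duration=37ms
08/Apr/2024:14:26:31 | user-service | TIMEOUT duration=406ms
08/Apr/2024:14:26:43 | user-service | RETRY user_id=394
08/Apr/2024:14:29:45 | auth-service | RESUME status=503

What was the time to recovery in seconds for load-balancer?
290

To calculate recovery time:

1. Find ERROR event for load-balancer: 08/Apr/2024:14:08:00
2. Find next SUCCESS event for load-balancer: 08/Apr/2024:14:12:50
3. Recovery time: 08/Apr/2024:14:12:50 - 08/Apr/2024:14:08:00 = 290 seconds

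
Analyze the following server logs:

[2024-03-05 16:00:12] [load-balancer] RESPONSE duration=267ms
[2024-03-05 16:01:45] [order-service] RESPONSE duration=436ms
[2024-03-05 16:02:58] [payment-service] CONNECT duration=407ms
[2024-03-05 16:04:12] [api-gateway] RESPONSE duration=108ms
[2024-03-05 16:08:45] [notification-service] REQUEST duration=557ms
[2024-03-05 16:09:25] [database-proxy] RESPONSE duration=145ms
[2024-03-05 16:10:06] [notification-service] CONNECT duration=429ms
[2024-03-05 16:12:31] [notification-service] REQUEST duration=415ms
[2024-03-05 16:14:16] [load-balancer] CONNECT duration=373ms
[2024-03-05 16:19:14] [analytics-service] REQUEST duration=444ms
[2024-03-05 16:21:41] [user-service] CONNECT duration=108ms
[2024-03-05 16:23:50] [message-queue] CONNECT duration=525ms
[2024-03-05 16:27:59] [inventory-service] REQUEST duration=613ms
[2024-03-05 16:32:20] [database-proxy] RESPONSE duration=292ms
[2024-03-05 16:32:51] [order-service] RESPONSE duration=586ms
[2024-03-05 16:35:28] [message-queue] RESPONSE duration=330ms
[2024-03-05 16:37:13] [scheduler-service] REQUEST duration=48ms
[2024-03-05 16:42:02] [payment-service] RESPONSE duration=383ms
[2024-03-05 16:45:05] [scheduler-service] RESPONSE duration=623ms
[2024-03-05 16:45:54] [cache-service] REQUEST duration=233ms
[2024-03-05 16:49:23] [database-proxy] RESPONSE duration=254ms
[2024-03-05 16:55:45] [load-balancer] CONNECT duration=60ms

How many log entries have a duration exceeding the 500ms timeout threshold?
5

To count timeouts:

1. Threshold: 500ms
2. Extract duration from each log entry
3. Count entries where duration > 500
4. Timeout count: 5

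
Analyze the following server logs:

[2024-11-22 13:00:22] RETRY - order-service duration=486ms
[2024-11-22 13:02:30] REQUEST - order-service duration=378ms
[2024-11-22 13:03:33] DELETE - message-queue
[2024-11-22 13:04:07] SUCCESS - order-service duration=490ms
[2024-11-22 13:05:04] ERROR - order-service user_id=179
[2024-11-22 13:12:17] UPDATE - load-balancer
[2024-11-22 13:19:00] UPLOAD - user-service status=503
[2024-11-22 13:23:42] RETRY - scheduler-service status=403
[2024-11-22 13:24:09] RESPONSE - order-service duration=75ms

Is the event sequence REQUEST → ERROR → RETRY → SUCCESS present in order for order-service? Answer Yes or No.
No

To verify sequence order:

1. Find all events in sequence REQUEST → ERROR → RETRY → SUCCESS for order-service
2. Extract their timestamps
3. Check if timestamps are in ascending order
4. Result: No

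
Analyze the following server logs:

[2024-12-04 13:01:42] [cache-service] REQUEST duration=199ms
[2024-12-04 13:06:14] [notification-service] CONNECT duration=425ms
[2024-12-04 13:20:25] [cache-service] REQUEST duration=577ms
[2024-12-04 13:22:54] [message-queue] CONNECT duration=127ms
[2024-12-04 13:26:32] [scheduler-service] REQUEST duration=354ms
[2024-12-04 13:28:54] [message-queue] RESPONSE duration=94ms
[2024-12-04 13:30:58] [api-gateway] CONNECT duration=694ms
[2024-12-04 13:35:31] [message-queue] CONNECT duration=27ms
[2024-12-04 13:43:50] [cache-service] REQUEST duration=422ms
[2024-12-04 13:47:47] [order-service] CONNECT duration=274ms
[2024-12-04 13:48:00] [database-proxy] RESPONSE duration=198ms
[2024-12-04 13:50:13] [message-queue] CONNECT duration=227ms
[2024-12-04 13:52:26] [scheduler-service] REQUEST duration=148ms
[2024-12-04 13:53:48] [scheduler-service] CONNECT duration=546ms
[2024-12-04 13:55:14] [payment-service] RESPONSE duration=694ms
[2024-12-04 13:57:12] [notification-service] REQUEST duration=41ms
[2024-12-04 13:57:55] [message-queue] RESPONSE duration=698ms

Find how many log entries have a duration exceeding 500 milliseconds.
5

To count timeouts:

1. Threshold: 500ms
2. Extract duration from each log entry
3. Count entries where duration > 500
4. Timeout count: 5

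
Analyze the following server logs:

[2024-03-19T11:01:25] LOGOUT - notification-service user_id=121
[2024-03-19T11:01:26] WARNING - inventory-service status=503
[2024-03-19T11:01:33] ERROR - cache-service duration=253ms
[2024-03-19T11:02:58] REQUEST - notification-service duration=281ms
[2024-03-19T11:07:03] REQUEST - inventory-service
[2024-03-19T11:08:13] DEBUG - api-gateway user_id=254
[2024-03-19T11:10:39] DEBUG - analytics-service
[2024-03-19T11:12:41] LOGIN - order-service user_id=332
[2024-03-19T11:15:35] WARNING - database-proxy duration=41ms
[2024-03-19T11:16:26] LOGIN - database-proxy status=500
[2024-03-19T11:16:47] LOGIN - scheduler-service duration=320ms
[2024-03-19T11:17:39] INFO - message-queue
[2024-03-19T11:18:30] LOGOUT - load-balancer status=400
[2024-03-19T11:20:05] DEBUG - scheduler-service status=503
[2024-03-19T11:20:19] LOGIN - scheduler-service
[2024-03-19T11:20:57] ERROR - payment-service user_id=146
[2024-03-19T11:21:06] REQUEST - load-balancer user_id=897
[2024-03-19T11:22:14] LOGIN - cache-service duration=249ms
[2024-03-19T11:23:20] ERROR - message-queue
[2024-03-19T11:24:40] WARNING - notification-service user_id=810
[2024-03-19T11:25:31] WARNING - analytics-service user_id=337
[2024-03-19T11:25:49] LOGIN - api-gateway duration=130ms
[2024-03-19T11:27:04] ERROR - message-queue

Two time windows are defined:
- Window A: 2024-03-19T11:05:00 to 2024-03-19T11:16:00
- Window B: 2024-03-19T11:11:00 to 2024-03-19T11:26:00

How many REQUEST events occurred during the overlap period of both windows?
0

To find overlap events:

1. Window A: 2024-03-19T11:05:00 to 2024-03-19T11:16:00
2. Window B: 2024-03-19T11:11:00 to 2024-03-19T11:26:00
3. Overlap period: 2024-03-19T11:11:00 to 2024-03-19T11:16:00
4. Count REQUEST events in overlap: 0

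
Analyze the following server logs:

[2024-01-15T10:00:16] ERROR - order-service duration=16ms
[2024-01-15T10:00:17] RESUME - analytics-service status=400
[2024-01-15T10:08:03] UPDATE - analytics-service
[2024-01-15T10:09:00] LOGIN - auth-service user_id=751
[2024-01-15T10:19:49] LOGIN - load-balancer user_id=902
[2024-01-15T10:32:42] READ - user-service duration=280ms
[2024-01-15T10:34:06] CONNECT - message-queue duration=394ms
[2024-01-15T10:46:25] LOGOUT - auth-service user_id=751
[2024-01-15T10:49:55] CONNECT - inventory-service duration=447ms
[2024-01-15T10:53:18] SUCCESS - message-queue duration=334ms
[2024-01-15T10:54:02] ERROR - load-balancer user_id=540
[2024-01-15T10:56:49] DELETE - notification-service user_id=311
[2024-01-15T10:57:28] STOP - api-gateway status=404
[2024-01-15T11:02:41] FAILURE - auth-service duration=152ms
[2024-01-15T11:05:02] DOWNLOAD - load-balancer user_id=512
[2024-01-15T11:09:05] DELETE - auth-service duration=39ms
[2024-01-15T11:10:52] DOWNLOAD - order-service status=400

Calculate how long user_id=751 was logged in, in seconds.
2245

To calculate session duration:

1. Find LOGIN event for user_id=751: 2024-01-15T10:09:00
2. Find LOGOUT event for user_id=751: 2024-01-15T10:46:25
3. Session duration: 2024-01-15T10:46:25 - 2024-01-15T10:09:00 = 2245 seconds (37 minutes)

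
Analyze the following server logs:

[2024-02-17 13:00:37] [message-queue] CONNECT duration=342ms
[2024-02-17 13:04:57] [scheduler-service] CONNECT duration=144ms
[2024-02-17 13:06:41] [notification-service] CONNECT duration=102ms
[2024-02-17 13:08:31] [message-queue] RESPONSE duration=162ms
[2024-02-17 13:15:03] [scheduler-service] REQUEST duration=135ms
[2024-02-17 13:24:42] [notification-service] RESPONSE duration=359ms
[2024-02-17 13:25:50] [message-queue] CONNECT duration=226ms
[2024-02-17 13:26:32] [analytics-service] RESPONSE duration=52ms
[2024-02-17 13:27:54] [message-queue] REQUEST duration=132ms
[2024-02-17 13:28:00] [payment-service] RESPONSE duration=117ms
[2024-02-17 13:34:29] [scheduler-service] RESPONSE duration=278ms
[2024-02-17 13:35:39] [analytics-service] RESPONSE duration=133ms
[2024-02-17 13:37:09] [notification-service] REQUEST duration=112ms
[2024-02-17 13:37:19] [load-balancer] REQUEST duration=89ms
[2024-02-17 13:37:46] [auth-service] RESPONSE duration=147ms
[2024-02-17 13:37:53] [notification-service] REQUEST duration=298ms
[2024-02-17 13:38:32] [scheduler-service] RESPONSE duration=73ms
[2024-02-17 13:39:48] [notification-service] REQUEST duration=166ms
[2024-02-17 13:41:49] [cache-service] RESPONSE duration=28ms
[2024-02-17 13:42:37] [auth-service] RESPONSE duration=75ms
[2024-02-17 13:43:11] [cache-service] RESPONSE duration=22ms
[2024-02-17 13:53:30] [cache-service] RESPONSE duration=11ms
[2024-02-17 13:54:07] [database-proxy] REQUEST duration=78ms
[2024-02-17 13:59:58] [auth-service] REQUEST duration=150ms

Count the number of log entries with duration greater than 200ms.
5

To count timeouts:

1. Threshold: 200ms
2. Extract duration from each log entry
3. Count entries where duration > 200
4. Timeout count: 5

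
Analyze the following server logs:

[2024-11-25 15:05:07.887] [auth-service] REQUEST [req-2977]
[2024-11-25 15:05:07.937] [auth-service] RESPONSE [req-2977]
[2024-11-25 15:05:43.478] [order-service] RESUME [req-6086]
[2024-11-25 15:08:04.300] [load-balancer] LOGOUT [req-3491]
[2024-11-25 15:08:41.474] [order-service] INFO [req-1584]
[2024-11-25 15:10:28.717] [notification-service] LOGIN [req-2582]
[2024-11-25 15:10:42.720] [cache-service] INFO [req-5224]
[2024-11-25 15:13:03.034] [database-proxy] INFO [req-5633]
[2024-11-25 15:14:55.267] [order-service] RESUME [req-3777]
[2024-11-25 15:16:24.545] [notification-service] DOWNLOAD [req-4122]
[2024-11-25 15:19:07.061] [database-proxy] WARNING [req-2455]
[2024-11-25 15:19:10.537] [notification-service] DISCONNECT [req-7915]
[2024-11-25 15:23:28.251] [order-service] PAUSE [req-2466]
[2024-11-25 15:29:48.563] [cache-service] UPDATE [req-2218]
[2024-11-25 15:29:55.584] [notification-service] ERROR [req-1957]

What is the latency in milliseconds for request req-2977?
50

To calculate latency:

1. Find REQUEST with id req-2977: 2024-11-25 15:05:07.887
2. Find RESPONSE with id req-2977: 2024-11-25 15:05:07.937
3. Latency: 2024-11-25 15:05:07.937 - 2024-11-25 15:05:07.887 = 50ms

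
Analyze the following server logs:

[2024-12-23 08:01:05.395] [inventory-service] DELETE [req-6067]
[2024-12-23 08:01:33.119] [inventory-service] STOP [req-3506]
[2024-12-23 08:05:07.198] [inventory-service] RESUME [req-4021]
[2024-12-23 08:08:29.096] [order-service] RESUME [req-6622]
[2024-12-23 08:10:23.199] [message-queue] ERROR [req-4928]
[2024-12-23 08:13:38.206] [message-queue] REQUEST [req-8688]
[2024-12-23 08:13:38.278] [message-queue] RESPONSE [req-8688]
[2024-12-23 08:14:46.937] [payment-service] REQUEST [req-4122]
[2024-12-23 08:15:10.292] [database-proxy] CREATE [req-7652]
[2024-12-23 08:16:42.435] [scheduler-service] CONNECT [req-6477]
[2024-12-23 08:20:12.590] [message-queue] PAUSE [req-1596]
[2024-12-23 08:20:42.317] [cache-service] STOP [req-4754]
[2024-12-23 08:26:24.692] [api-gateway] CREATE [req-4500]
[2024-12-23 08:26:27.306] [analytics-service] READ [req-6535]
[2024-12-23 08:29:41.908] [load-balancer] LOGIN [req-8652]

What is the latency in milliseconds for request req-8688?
72

To calculate latency:

1. Find REQUEST with id req-8688: 2024-12-23 08:13:38.206
2. Find RESPONSE with id req-8688: 2024-12-23 08:13:38.278
3. Latency: 2024-12-23 08:13:38.278 - 2024-12-23 08:13:38.206 = 72ms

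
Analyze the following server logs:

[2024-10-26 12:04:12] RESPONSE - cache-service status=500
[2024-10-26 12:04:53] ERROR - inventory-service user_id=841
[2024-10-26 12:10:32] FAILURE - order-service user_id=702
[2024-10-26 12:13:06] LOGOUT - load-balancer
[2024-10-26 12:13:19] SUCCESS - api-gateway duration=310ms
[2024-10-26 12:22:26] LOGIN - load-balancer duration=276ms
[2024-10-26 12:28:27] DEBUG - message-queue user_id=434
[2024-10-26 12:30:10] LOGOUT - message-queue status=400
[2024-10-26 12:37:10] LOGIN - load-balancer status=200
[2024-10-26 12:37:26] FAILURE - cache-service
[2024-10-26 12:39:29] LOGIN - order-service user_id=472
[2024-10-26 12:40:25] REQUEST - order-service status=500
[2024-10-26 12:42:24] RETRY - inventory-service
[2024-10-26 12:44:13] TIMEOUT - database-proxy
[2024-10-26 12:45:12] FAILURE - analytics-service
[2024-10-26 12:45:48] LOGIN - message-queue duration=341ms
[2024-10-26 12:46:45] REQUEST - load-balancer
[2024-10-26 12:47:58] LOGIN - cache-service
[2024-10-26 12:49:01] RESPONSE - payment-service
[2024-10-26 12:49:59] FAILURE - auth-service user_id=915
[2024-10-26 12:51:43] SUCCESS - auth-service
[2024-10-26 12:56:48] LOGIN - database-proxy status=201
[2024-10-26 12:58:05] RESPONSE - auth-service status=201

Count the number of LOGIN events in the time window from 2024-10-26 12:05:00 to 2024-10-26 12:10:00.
0

To count events in the time window:

1. Window boundaries: 2024-10-26 12:05:00 to 2024-10-26 12:10:00
2. Filter for LOGIN events within this window
3. Count matching events: 0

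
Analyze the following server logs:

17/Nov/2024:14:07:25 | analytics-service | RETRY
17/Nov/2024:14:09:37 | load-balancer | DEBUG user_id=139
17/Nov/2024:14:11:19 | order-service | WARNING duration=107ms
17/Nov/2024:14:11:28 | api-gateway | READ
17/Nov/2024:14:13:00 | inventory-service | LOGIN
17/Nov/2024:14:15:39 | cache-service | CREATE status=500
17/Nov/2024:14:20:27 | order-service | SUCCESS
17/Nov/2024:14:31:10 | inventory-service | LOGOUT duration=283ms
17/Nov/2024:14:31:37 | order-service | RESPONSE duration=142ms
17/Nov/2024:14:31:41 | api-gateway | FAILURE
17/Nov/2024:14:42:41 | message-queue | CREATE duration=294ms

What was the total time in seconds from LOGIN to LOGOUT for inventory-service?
1090

To calculate state duration:

1. Find LOGIN event for inventory-service: 17/Nov/2024:14:13:00
2. Find LOGOUT event for inventory-service: 17/Nov/2024:14:31:10
3. Calculate duration: 17/Nov/2024:14:31:10 - 17/Nov/2024:14:13:00 = 1090 seconds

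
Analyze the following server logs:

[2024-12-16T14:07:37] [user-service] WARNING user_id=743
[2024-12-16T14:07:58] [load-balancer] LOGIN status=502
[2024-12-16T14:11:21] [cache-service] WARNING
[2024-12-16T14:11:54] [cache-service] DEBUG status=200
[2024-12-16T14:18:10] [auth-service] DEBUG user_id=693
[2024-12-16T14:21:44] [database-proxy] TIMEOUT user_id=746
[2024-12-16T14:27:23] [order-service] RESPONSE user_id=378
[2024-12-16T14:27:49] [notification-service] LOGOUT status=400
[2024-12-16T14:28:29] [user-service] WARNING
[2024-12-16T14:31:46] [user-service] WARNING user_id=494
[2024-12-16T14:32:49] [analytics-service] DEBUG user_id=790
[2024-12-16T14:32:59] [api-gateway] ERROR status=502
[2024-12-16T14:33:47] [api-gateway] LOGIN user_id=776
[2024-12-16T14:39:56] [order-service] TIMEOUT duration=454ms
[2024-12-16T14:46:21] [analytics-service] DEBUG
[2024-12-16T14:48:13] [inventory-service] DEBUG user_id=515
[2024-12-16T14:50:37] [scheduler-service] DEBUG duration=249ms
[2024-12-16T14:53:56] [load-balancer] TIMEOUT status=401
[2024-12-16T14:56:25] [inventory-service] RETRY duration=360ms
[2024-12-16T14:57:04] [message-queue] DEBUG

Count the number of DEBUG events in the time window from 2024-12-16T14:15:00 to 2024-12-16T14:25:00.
1

To count events in the time window:

1. Window boundaries: 2024-12-16T14:15:00 to 2024-12-16T14:25:00
2. Filter for DEBUG events within this window
3. Count matching events: 1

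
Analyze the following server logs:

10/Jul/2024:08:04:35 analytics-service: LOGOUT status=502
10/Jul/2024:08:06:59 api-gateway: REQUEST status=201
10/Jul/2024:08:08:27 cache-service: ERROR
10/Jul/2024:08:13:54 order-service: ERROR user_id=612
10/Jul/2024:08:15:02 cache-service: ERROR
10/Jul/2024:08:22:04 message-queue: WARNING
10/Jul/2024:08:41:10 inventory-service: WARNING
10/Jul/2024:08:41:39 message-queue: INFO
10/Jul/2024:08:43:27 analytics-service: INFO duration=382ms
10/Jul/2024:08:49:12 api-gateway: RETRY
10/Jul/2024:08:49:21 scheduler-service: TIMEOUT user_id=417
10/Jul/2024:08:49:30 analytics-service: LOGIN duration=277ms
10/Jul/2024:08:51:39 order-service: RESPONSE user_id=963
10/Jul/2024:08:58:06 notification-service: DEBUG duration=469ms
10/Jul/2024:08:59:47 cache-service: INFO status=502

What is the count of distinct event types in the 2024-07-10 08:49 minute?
3

To count unique event types:

1. Filter events in the minute starting at 2024-07-10 08:49
2. Extract event types from matching entries
3. Count unique types: 3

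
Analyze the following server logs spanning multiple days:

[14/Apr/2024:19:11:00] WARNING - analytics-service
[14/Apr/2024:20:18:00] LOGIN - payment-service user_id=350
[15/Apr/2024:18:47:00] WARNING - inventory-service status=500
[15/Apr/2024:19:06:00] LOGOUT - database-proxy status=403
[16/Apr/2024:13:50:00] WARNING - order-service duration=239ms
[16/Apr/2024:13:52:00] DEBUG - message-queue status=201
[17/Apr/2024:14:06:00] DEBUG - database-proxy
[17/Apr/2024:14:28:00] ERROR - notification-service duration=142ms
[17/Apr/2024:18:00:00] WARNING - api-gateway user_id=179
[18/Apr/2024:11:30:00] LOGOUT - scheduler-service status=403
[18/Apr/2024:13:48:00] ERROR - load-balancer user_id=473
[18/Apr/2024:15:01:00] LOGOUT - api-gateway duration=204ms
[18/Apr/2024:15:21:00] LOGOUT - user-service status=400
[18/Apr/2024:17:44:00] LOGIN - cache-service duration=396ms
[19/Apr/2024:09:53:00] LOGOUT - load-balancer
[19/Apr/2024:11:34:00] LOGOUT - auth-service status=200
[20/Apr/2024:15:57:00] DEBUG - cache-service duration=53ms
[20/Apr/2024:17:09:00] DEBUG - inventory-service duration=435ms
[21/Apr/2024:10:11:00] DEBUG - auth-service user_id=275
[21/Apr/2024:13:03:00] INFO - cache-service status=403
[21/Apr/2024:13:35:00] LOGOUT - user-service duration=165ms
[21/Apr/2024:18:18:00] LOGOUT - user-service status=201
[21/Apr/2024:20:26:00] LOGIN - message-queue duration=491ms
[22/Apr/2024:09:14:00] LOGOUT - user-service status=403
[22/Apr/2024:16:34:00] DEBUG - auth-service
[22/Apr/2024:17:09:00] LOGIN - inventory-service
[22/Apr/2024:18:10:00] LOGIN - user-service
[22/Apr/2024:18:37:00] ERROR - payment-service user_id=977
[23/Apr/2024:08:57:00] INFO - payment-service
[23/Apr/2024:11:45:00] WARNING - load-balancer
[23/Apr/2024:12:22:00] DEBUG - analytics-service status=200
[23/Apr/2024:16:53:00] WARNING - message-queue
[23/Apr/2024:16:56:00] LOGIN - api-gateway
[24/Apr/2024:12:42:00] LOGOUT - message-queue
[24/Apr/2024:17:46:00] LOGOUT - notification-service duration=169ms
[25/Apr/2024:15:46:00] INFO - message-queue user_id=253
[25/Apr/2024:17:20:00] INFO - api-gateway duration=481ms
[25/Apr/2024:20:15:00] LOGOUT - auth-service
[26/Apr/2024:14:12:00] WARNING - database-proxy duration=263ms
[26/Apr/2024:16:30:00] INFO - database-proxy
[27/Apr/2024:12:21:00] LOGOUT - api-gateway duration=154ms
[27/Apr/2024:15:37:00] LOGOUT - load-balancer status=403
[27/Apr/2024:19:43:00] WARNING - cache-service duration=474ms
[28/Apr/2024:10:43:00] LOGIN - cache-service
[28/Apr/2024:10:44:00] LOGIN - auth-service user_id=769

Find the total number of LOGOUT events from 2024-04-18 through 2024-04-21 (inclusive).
7

To filter by date range:

1. Date range: 2024-04-18 through 2024-04-21, both dates inclusive
2. Filter for LOGOUT events whose date falls in this range
3. Count matching events: 7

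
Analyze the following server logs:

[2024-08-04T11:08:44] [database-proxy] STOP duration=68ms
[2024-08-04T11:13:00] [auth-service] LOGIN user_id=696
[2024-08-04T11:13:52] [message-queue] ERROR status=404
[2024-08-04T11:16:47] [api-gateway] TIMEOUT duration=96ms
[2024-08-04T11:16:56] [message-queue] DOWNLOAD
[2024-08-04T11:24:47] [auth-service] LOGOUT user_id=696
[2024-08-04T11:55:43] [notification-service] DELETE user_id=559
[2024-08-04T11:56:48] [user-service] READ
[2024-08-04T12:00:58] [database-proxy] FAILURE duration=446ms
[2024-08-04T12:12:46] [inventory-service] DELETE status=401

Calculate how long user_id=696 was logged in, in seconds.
707

To calculate session duration:

1. Find LOGIN event for user_id=696: 2024-08-04T11:13:00
2. Find LOGOUT event for user_id=696: 2024-08-04T11:24:47
3. Session duration: 2024-08-04T11:24:47 - 2024-08-04T11:13:00 = 707 seconds (11 minutes)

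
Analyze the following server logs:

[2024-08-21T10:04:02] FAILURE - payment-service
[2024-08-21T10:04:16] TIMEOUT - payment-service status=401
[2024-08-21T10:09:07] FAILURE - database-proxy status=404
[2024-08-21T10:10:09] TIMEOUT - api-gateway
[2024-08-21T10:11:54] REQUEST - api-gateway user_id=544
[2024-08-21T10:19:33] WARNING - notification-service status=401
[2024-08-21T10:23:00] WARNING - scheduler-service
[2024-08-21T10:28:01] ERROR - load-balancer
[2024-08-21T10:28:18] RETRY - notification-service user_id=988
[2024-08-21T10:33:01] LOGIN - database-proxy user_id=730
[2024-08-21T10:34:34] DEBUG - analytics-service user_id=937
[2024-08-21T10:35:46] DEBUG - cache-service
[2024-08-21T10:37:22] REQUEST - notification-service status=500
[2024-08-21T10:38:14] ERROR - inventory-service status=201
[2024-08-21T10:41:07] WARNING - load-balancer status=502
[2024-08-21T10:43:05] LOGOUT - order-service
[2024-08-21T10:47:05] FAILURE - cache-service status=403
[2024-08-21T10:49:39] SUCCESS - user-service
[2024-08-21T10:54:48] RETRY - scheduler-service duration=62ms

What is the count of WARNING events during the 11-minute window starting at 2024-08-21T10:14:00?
2

To count events in the time window:

1. Window boundaries: 2024-08-21T10:14:00 to 2024-08-21T10:25:00
2. Filter for WARNING events within this window
3. Count matching events: 2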